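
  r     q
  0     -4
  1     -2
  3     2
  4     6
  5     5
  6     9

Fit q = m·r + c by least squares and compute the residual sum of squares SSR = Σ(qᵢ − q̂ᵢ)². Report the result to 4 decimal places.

Setting ∂/∂m … = 0 gives: 87·m + 19·c = 107;  19·m + 6·c = 16.
(Σr·r = 87, Σr = 19, Σ1 = 6, Σr·q = 107, Σq = 16.)
Eliminating c: 6·(row 1) − 19·(row 2) gives 161·m = 6·107 − 19·16 = 338, so m = 338/161.
Then c = (16 − 19·(338/161))/6 = -641/161.
Residuals: -3/161, -19/161, -51/161, 255/161, -244/161, 62/161; SSR = 816/161.

SSR = 5.0683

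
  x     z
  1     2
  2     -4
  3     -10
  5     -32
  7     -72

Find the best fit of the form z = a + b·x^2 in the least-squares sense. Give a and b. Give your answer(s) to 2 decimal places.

a = 3.51, b = -1.52

Sums needed: Σ1 = 5, Σx^2 = 88, Σx^2·x^2 = 3124.
Right-hand side: Σz = -116, Σx^2·z = -4432.
So MᵀM·[a, b]ᵀ = Mᵀz: [[5, 88]; [88, 3124]]·[a, b]ᵀ = [-116, -4432]ᵀ.
det = 5·3124 − 88² = 7876.
a = ((-116)·3124 − 88·(-4432))/7876 = 628/179; b = (5·(-4432) − 88·(-116))/7876 = -2988/1969.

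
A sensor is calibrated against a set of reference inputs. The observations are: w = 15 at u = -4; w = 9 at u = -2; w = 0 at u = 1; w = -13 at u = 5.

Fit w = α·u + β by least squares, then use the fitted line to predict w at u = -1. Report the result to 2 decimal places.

Forming MᵀM = [[46, 0]; [0, 4]] and Mᵀw = [-143, 11]ᵀ gives MᵀM·[α, β]ᵀ = Mᵀw.
Determinant 46·4 − 0² = 184.
α = ((-143)·4 − 0·11)/184 = -143/46; β = (46·11 − 0·(-143))/184 = 11/4.
At u = -1: ŵ = (-143/46)·(-1) + (11/4)·(1) = 539/92.

ŵ = 5.86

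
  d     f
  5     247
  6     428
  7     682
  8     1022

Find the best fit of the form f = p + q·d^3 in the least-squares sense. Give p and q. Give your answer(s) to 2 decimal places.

p = -4.14, q = 2.00

Forming XᵀX = [[4, 1196]; [1196, 442074]] and Xᵀf = [2379, 880513]ᵀ gives XᵀX·[p, q]ᵀ = Xᵀf.
Determinant 4·442074 − 1196² = 337880.
p = (2379·442074 − 1196·880513)/337880 = -699751/168940; q = (4·880513 − 1196·2379)/337880 = 84596/42235.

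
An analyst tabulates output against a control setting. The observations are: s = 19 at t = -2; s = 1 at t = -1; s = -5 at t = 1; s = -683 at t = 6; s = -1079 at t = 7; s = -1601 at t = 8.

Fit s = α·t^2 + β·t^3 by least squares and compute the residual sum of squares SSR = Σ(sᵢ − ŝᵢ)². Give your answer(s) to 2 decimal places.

From the data, Σt^2·t^2 = 7811, Σt^2·t^3 = 57319, Σt^3·t^3 = 426515.
And Σt^2·s = -179851, Σt^3·s = -1337495.
So MᵀM·[α, β]ᵀ = Mᵀs: [[7811, 57319]; [57319, 426515]]·[α, β]ᵀ = [-179851, -1337495]ᵀ.
Δ = 7811·426515 − 57319² = 46040904.
α = ((-179851)·426515 − 57319·(-1337495))/46040904 = -1886390/1918371; β = (7811·(-1337495) − 57319·(-179851))/46040904 = -5762249/1918371.
Residuals: -2103383/1918371, -50192/49189, -1943216/1918371, 769477/639457, -148256/274053, -103841/639457; SSR = 3220611/639457.

SSR = 5.04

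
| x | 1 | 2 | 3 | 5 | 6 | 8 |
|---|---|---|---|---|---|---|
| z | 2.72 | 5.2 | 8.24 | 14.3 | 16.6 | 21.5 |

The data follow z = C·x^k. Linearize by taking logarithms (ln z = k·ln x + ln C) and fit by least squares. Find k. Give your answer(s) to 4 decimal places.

Let Y = ln z. Fitting Y = k·ln x + ln C by least squares:
XᵀX = [[11.8122, 7.2724]; [7.2724, 6]], rhs = [19.1549, 13.2960]ᵀ  (here Σln x = 7.2724, Σ(ln x)² = 11.8122, Σln z = 13.2960, Σln x·ln z = 19.1549).
Slope k = (n·Σln x·ln z − Σln x·Σln z)/(n·Σ(ln x)² − (Σln x)²) = (6·19.1549 − 7.2724·13.2960)/17.9853 = 1.01391; ln C = (Σln z − k·Σln x)/n = 0.98708.

k = 1.0139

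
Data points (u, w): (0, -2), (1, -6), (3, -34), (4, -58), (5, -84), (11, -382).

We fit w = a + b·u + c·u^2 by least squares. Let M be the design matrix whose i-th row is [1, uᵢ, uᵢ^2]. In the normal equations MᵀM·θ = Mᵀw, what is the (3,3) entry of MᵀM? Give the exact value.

15604

Row 3 ↔ basis u^2, column 3 ↔ basis u^2, so (MᵀM)_{3,3} = Σᵢ (u^2)·(u^2) = (0)·(0) + (1)·(1) + (9)·(9) + (16)·(16) + (25)·(25) + (121)·(121) = 15604.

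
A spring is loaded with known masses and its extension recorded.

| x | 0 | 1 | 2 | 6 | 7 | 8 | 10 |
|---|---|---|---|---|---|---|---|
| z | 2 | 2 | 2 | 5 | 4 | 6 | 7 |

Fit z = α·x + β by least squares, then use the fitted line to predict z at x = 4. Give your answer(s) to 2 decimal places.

Compute the Gram sums: Σx·x = 254, Σx = 34, Σ1 = 7.
Right-hand side: Σx·z = 182, Σz = 28.
det = 254·7 − 34² = 622.
α = (182·7 − 34·28)/622 = 161/311; β = (254·28 − 34·182)/622 = 462/311.
At x = 4: ẑ = (161/311)·(4) + (462/311)·(1) = 1106/311.

ẑ = 3.56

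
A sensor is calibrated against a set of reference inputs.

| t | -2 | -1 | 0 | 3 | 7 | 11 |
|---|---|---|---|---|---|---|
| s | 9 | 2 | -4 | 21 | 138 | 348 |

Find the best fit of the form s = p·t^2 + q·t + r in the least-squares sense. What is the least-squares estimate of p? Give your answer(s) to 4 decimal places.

p = 2.9590

Setting ∂/∂p … = 0 gives: 17140·p + 1692·q + 184·r = 49097;  1692·p + 184·q + 18·r = 4837;  184·p + 18·q + 6·r = 514.
Inverting the 3×3 Gram matrix, [p, q, r]ᵀ = [173149/58516, -8807/14629, -47837/14629]ᵀ.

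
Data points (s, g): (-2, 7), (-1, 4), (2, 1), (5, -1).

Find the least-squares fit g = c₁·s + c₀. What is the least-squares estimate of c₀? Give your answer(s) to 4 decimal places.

c₀ = 3.8167

The normal system MᵀM·[c₁, c₀]ᵀ = Mᵀg is [[34, 4]; [4, 4]]·[c₁, c₀]ᵀ = [-21, 11]ᵀ.
det = 34·4 − 4² = 120.
c₁ = ((-21)·4 − 4·11)/120 = -16/15; c₀ = (34·11 − 4·(-21))/120 = 229/60.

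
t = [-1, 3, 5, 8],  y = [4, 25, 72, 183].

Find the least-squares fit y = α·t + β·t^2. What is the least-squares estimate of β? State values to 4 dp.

β = 2.8940

Normal-equation sums: Σt·t = 99, Σt·t^2 = 663, Σt^2·t^2 = 4803.
Right-hand side: Σt·y = 1895, Σt^2·y = 13741.
So AᵀA·[α, β]ᵀ = Aᵀy: [[99, 663]; [663, 4803]]·[α, β]ᵀ = [1895, 13741]ᵀ.
Δ = 99·4803 − 663² = 35928.
α = (1895·4803 − 663·13741)/35928 = -1433/5988; β = (99·13741 − 663·1895)/35928 = 17329/5988.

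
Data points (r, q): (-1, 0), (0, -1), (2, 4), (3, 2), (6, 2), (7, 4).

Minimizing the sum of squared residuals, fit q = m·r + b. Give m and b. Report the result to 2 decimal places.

m = 0.45, b = 0.56

The normal equations are: 99·m + 17·b = 54;  17·m + 6·b = 11.
(Σr·r = 99, Σr = 17, Σ1 = 6, Σr·q = 54, Σq = 11.)
Eliminating b: 6·(row 1) − 17·(row 2) gives 305·m = 6·54 − 17·11 = 137, so m = 137/305.
Then b = (11 − 17·(137/305))/6 = 171/305.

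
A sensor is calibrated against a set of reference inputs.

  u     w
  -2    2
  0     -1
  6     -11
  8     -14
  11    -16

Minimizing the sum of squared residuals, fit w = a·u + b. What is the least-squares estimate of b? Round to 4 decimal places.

b = -1.2852

Sums needed: Σu·u = 225, Σu = 23, Σ1 = 5.
For Xᵀw: Σu·w = -358, Σw = -40.
So XᵀX·[a, b]ᵀ = Xᵀw: [[225, 23]; [23, 5]]·[a, b]ᵀ = [-358, -40]ᵀ.
det = 225·5 − 23² = 596.
a = ((-358)·5 − 23·(-40))/596 = -435/298; b = (225·(-40) − 23·(-358))/596 = -383/298.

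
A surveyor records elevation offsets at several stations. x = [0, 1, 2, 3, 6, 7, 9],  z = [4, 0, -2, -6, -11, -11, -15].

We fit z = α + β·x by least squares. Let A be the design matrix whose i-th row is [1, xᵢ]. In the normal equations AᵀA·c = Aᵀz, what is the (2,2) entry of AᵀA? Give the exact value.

Row 2 ↔ basis x, column 2 ↔ basis x, so (AᵀA)_{2,2} = Σᵢ (x)·(x) = (0)·(0) + (1)·(1) + (2)·(2) + (3)·(3) + (6)·(6) + (7)·(7) + (9)·(9) = 180.

180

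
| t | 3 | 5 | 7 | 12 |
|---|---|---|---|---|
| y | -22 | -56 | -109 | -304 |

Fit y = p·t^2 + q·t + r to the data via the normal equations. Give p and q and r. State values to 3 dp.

p = -1.946, q = -2.206, r = 2.562

With design matrix M, MᵀM = [[23843, 2223, 227]; [2223, 227, 27]; [227, 27, 4]] and Mᵀy = [-50715, -4757, -491]ᵀ.
Row-reducing yields p = -51983/26716, q = -58933/26716, r = 17111/6679.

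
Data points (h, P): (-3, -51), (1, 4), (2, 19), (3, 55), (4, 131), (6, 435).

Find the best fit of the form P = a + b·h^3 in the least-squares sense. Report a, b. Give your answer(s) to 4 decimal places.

a = 2.3876, b = 2.0023

With design matrix M, MᵀM = [[6, 289]; [289, 52275]] and MᵀP = [593, 105362]ᵀ.
Determinant 6·52275 − 289² = 230129.
a = (593·52275 − 289·105362)/230129 = 32321/13537; b = (6·105362 − 289·593)/230129 = 460795/230129.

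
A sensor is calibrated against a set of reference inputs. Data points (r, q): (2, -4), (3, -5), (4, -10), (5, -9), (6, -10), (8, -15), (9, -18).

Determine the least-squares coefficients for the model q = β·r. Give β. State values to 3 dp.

β = -1.915

The normal system XᵀX·[β]ᵀ = Xᵀq is [[235]]·[β]ᵀ = [-450]ᵀ.
β = (-450)/235 = -1.91489.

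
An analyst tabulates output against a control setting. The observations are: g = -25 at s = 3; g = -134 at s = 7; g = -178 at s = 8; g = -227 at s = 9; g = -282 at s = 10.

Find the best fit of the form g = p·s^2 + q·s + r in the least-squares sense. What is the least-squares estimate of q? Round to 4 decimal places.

XᵀX·[p, q, r]ᵀ = Xᵀg reads: 23139·p + 2611·q + 303·r = -64770;  2611·p + 303·q + 37·r = -7300;  303·p + 37·q + 5·r = -846.
(Σs^2·s^2 = 23139, Σs^2·s = 2611, Σs^2 = 303, Σs·s = 303, Σs = 37, Σ1 = 5, Σs^2·g = -64770, Σs·g = -7300, Σg = -846.)
Row-reducing yields p = -13582/4351, q = 16635/4351, r = -36219/4351.

q = 3.8233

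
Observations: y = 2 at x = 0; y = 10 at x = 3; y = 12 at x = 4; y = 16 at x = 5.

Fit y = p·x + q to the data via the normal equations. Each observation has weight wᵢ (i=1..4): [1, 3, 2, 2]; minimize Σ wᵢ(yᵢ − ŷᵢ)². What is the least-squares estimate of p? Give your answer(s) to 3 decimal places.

p = 2.741

Forming AᵀWA = [[109, 27]; [27, 8]] and AᵀWy = [346, 88]ᵀ gives AᵀWA·[p, q]ᵀ = AᵀWy.
Eliminating q: 8·(row 1) − 27·(row 2) gives 143·p = 8·346 − 27·88 = 392, so p = 392/143.
Then q = (88 − 27·(392/143))/8 = 250/143.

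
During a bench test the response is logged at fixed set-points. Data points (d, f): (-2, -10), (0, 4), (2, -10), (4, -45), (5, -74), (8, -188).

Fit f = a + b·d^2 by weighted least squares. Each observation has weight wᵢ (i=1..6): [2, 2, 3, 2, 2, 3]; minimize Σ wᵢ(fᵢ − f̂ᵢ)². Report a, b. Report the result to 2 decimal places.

Sums needed: Σwᵢ·1 = 14, Σwᵢ·d^2 = 294, Σwᵢ·d^2·d^2 = 14130.
And Σwᵢ·f = -844, Σwᵢ·d^2·f = -41436.
XᵀWX·[a, b]ᵀ = XᵀWf becomes [[14, 294]; [294, 14130]]·[a, b]ᵀ = [-844, -41436]ᵀ.
Eliminating b: 14130·(row 1) − 294·(row 2) gives 111384·a = 14130·(-844) − 294·(-41436) = 256464, so a = 274/119.
Then b = ((-41436) − 294·(274/119))/14130 = -152/51.

a = 2.30, b = -2.98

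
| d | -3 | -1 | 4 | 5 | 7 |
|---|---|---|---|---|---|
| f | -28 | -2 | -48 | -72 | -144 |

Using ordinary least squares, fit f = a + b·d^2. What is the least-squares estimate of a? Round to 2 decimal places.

a = -0.18

With design matrix A, AᵀA = [[5, 100]; [100, 3364]] and Aᵀf = [-294, -9878]ᵀ.
det = 5·3364 − 100² = 6820.
a = ((-294)·3364 − 100·(-9878))/6820 = -304/1705; b = (5·(-9878) − 100·(-294))/6820 = -1999/682.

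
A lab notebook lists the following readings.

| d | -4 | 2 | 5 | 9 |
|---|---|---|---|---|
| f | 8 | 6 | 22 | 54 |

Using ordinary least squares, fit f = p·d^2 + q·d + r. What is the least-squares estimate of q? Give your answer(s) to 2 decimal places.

q = 0.92

Normal-equation sums: Σd^2·d^2 = 7458, Σd^2·d = 798, Σd^2 = 126, Σd·d = 126, Σd = 12, Σ1 = 4.
For Aᵀf: Σd^2·f = 5076, Σd·f = 576, Σf = 90.
Row-reducing yields p = 813/1529, q = 7023/7645, r = 22896/7645.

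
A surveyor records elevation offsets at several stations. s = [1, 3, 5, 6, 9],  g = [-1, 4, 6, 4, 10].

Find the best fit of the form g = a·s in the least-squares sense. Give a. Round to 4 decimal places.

a = 1.0197

The normal system AᵀA·[a]ᵀ = Aᵀg is [[152]]·[a]ᵀ = [155]ᵀ.
a = 155/152 = 1.01974.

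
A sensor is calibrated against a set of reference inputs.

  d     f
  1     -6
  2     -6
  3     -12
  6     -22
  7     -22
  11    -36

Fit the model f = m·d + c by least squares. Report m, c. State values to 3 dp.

m = -3.086, c = -1.905

The normal system MᵀM·[m, c]ᵀ = Mᵀf is [[220, 30]; [30, 6]]·[m, c]ᵀ = [-736, -104]ᵀ.
det = 220·6 − 30² = 420.
m = ((-736)·6 − 30·(-104))/420 = -108/35; c = (220·(-104) − 30·(-736))/420 = -40/21.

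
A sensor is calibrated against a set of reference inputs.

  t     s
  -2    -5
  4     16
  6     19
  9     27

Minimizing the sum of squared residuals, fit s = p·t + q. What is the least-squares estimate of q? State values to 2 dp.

q = 1.86

Setting ∂/∂p … = 0 gives: 137·p + 17·q = 431;  17·p + 4·q = 57.
(Σt·t = 137, Σt = 17, Σ1 = 4, Σt·s = 431, Σs = 57.)
det = 137·4 − 17² = 259.
p = (431·4 − 17·57)/259 = 755/259; q = (137·57 − 17·431)/259 = 482/259.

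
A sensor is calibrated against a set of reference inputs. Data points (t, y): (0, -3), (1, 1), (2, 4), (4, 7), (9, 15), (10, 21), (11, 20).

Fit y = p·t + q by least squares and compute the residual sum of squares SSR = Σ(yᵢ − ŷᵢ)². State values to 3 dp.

Compute the Gram sums: Σt·t = 323, Σt = 37, Σ1 = 7.
Right-hand side: Σt·y = 602, Σy = 65.
So XᵀX·[p, q]ᵀ = Xᵀy: [[323, 37]; [37, 7]]·[p, q]ᵀ = [602, 65]ᵀ.
det = 323·7 − 37² = 892.
p = (602·7 − 37·65)/892 = 1809/892; q = (323·65 − 37·602)/892 = -1279/892.
Residuals: -1397/892, 181/446, 1229/892, 287/892, -811/446, 1921/892, -195/223; SSR = 11889/892.

SSR = 13.328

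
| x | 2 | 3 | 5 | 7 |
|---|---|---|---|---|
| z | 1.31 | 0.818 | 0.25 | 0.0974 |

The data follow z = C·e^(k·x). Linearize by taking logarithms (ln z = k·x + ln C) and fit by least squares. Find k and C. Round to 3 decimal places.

Linearized form: ln z = k·x + ln C. From the 4 transformed points,
Σx = 17.0000, Σ(x)² = 87.0000, Σln z = -3.6461, Σx·ln z = -23.2966.
Equations: 87.0000·k + 17.0000·ln C = -23.2966;  17.0000·k + 4·ln C = -3.6461.
Δ = 87.0000·4 − (17.0000)² = 59.0000; k = (-23.2966·4 − 17.0000·-3.6461)/59.0000 = -0.52886, ln C = (87.0000·-3.6461 − 17.0000·-23.2966)/59.0000 = 1.33614, so C = exp(1.33614) = 3.80434.

k = -0.529, C = 3.804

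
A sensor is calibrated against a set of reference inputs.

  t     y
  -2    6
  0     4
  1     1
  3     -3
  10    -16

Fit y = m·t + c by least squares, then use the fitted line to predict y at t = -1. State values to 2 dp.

Sums needed: Σt·t = 114, Σt = 12, Σ1 = 5.
Right-hand side: Σt·y = -180, Σy = -8.
Normal equations: [[114, 12]; [12, 5]]·[m, c]ᵀ = [-180, -8]ᵀ.
Δ = 114·5 − 12² = 426.
m = ((-180)·5 − 12·(-8))/426 = -134/71; c = (114·(-8) − 12·(-180))/426 = 208/71.
At t = -1: ŷ = (-134/71)·(-1) + (208/71)·(1) = 342/71.

ŷ = 4.82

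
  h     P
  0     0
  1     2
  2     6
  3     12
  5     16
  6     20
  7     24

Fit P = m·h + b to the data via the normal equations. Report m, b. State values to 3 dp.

m = 3.445, b = -0.384

Sums needed: Σh·h = 124, Σh = 24, Σ1 = 7.
And Σh·P = 418, ΣP = 80.
XᵀX·[m, b]ᵀ = XᵀP becomes [[124, 24]; [24, 7]]·[m, b]ᵀ = [418, 80]ᵀ.
Determinant 124·7 − 24² = 292.
m = (418·7 − 24·80)/292 = 503/146; b = (124·80 − 24·418)/292 = -28/73.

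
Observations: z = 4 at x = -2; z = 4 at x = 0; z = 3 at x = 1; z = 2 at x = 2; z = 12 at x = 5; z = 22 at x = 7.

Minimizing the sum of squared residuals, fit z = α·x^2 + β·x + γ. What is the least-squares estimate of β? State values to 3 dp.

With design matrix A, AᵀA = [[3059, 469, 83]; [469, 83, 13]; [83, 13, 6]] and Aᵀz = [1405, 213, 47]ᵀ.
Inverting the 3×3 Gram matrix, [α, β, γ]ᵀ = [27733/63480, -3511/12696, 6319/2645]ᵀ.

β = -0.277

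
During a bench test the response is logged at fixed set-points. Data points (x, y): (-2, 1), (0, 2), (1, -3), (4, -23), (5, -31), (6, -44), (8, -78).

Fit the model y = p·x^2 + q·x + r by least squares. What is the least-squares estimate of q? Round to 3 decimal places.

q = -1.710

The normal system MᵀM·[p, q, r]ᵀ = Mᵀy is [[6290, 910, 146]; [910, 146, 22]; [146, 22, 7]]·[p, q, r]ᵀ = [-7718, -1140, -176]ᵀ.
Row-reducing yields p = -81017/80256, q = -137249/80256, r = 4303/3344.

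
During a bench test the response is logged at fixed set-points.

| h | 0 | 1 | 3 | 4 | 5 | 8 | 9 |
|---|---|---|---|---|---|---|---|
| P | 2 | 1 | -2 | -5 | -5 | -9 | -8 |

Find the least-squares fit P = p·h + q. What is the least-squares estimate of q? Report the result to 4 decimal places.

q = 1.5339

The normal equations are: 196·p + 30·q = -194;  30·p + 7·q = -26.
det = 196·7 − 30² = 472.
p = ((-194)·7 − 30·(-26))/472 = -289/236; q = (196·(-26) − 30·(-194))/472 = 181/118.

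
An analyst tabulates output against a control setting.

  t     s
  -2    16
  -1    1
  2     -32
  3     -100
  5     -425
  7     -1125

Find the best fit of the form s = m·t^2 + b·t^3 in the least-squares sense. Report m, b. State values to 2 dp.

m = -2.10, b = -2.98

Entries of XᵀX: Σt^2·t^2 = 3140, Σt^2·t^3 = 20174, Σt^3·t^3 = 134132.
Moment sums: Σt^2·s = -66713, Σt^3·s = -442085.
So XᵀX·[m, b]ᵀ = Xᵀs: [[3140, 20174]; [20174, 134132]]·[m, b]ᵀ = [-66713, -442085]ᵀ.
Eliminating b: 134132·(row 1) − 20174·(row 2) gives 14184204·m = 134132·(-66713) − 20174·(-442085) = -29725326, so m = -4954221/2364034.
Then b = ((-442085) − 20174·(-4954221/2364034))/134132 = -7046473/2364034.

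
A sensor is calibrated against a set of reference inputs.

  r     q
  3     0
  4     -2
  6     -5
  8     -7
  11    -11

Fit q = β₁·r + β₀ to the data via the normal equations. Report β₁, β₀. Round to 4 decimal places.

β₁ = -1.3350, β₀ = 3.5437

Compute the Gram sums: Σr·r = 246, Σr = 32, Σ1 = 5.
For Mᵀq: Σr·q = -215, Σq = -25.
Normal equations: [[246, 32]; [32, 5]]·[β₁, β₀]ᵀ = [-215, -25]ᵀ.
Determinant 246·5 − 32² = 206.
β₁ = ((-215)·5 − 32·(-25))/206 = -275/206; β₀ = (246·(-25) − 32·(-215))/206 = 365/103.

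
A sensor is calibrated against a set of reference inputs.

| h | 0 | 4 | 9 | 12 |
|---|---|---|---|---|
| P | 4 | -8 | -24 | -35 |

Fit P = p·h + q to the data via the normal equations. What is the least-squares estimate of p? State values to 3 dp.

p = -3.236

From the data, Σh·h = 241, Σh = 25, Σ1 = 4.
Moment sums: Σh·P = -668, ΣP = -63.
det = 241·4 − 25² = 339.
p = ((-668)·4 − 25·(-63))/339 = -1097/339; q = (241·(-63) − 25·(-668))/339 = 1517/339.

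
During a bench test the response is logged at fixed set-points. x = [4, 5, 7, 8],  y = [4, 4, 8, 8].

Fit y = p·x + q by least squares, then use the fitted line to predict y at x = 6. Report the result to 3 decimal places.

ŷ = 6.000

Entries of AᵀA: Σx·x = 154, Σx = 24, Σ1 = 4.
For Aᵀy: Σx·y = 156, Σy = 24.
Δ = 154·4 − 24² = 40.
p = (156·4 − 24·24)/40 = 6/5; q = (154·24 − 24·156)/40 = -6/5.
At x = 6: ŷ = (6/5)·(6) + (-6/5)·(1) = 6.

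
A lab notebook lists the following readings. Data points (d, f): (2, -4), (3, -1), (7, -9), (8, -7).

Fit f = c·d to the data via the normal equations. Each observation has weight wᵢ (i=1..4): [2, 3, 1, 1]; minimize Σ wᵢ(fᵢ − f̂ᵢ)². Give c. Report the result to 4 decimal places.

c = -0.9730

Compute the Gram sums: Σwᵢ·d·d = 148.
And Σwᵢ·d·f = -144.
Normal equations: [[148]]·[c]ᵀ = [-144]ᵀ.
Hence c = -144 / 148 ≈ -0.972973.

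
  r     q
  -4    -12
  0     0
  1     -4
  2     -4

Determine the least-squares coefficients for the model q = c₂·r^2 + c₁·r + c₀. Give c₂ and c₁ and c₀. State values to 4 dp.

c₂ = -0.7517, c₁ = -0.3082, c₀ = -1.1308

Sums needed: Σr^2·r^2 = 273, Σr^2·r = -55, Σr^2 = 21, Σr·r = 21, Σr = -1, Σ1 = 4.
For Mᵀq: Σr^2·q = -212, Σr·q = 36, Σq = -20.
Normal equations: [[273, -55, 21]; [-55, 21, -1]; [21, -1, 4]]·[c₂, c₁, c₀]ᵀ = [-212, 36, -20]ᵀ.
Solving the 3×3 system (Gaussian elimination) gives c₂ = -339/451, c₁ = -139/451, c₀ = -510/451.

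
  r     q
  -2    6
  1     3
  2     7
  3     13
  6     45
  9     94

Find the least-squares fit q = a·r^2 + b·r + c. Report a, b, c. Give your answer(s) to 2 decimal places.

Compute the Gram sums: Σr^2·r^2 = 7971, Σr^2·r = 973, Σr^2 = 135, Σr·r = 135, Σr = 19, Σ1 = 6.
And Σr^2·q = 9406, Σr·q = 1160, Σq = 168.
Normal equations: [[7971, 973, 135]; [973, 135, 19]; [135, 19, 6]]·[a, b, c]ᵀ = [9406, 1160, 168]ᵀ.
Inverting the 3×3 Gram matrix, [a, b, c]ᵀ = [47063/42972, 5851/14324, 44357/21486]ᵀ.

a = 1.10, b = 0.41, c = 2.06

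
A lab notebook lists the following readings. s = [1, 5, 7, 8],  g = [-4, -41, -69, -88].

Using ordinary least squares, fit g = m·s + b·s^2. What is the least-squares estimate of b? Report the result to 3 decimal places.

Setting ∂/∂m … = 0 gives: 139·m + 981·b = -1396;  981·m + 7123·b = -10042.
Eliminating b: 7123·(row 1) − 981·(row 2) gives 27736·m = 7123·(-1396) − 981·(-10042) = -92506, so m = -46253/13868.
Then b = ((-10042) − 981·(-46253/13868))/7123 = -13181/13868.

b = -0.950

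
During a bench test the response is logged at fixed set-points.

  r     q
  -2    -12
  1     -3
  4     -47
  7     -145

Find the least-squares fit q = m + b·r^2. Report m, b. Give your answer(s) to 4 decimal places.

Entries of XᵀX: Σ1 = 4, Σr^2 = 70, Σr^2·r^2 = 2674.
Right-hand side: Σq = -207, Σr^2·q = -7908.
So XᵀX·[m, b]ᵀ = Xᵀq: [[4, 70]; [70, 2674]]·[m, b]ᵀ = [-207, -7908]ᵀ.
Determinant 4·2674 − 70² = 5796.
m = ((-207)·2674 − 70·(-7908))/5796 = 1/138; b = (4·(-7908) − 70·(-207))/5796 = -2857/966.

m = 0.0072, b = -2.9576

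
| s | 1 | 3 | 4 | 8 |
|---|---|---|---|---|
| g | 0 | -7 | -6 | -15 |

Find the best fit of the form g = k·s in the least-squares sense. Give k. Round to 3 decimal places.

k = -1.833

Setting ∂/∂k … = 0 gives: 90·k = -165.
k = (-165)/90 = -1.83333.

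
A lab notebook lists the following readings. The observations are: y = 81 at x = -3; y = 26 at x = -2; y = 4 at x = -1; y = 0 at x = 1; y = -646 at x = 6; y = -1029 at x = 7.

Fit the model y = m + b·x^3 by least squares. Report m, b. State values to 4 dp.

Forming MᵀM = [[6, 524]; [524, 165100]] and Mᵀy = [-1564, -494882]ᵀ gives MᵀM·[m, b]ᵀ = Mᵀy.
det = 6·165100 − 524² = 716024.
m = ((-1564)·165100 − 524·(-494882))/716024 = 137721/89503; b = (6·(-494882) − 524·(-1564))/716024 = -537439/179006.

m = 1.5387, b = -3.0024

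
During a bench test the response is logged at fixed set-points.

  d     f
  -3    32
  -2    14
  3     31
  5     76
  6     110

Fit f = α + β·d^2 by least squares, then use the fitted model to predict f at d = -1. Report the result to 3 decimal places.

Forming AᵀA = [[5, 83]; [83, 2099]] and Aᵀf = [263, 6483]ᵀ gives AᵀA·[α, β]ᵀ = Aᵀf.
Δ = 5·2099 − 83² = 3606.
α = (263·2099 − 83·6483)/3606 = 6974/1803; β = (5·6483 − 83·263)/3606 = 5293/1803.
At d = -1: f̂ = (6974/1803)·(1) + (5293/1803)·(1) = 4089/601.

f̂ = 6.804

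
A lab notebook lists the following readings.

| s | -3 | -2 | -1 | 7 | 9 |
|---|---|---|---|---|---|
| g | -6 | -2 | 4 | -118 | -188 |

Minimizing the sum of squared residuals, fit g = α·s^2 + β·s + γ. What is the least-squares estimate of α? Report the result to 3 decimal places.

α = -1.995

Compute the Gram sums: Σs^2·s^2 = 9060, Σs^2·s = 1036, Σs^2 = 144, Σs·s = 144, Σs = 10, Σ1 = 5.
Right-hand side: Σs^2·g = -21068, Σs·g = -2500, Σg = -310.
MᵀM·[α, β, γ]ᵀ = Mᵀg becomes [[9060, 1036, 144]; [1036, 144, 10]; [144, 10, 5]]·[α, β, γ]ᵀ = [-21068, -2500, -310]ᵀ.
Row-reducing yields α = -4425/2218, β = -6935/2218, γ = 1897/1109.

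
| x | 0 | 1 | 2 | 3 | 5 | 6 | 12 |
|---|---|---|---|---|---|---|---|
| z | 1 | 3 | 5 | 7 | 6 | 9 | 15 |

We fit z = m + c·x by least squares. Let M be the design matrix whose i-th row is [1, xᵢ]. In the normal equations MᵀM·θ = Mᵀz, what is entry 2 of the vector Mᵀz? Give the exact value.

Entry 2 ↔ basis x, so (Mᵀz)_{2} = Σᵢ (x)·zᵢ = (0)·(1) + (1)·(3) + (2)·(5) + (3)·(7) + (5)·(6) + (6)·(9) + (12)·(15) = 298.

298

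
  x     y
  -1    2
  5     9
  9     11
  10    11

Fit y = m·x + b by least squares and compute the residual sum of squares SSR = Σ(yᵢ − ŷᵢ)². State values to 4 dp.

SSR = 2.9097

With design matrix M, MᵀM = [[207, 23]; [23, 4]] and Mᵀy = [252, 33]ᵀ.
det = 207·4 − 23² = 299.
m = (252·4 − 23·33)/299 = 249/299; b = (207·33 − 23·252)/299 = 45/13.
Residuals: -188/299, 411/299, 1/23, -236/299; SSR = 870/299.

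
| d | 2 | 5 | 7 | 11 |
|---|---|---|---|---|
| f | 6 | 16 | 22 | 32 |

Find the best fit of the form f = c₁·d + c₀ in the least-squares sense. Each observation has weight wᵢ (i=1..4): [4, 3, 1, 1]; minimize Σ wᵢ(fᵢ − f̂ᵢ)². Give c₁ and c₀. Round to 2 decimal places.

c₁ = 2.96, c₀ = 0.50

Normal-equation sums: Σwᵢ·d·d = 261, Σwᵢ·d = 41, Σwᵢ·1 = 9.
For MᵀWf: Σwᵢ·d·f = 794, Σwᵢ·f = 126.
MᵀWM·[c₁, c₀]ᵀ = MᵀWf becomes [[261, 41]; [41, 9]]·[c₁, c₀]ᵀ = [794, 126]ᵀ.
Δ = 261·9 − 41² = 668.
c₁ = (794·9 − 41·126)/668 = 495/167; c₀ = (261·126 − 41·794)/668 = 83/167.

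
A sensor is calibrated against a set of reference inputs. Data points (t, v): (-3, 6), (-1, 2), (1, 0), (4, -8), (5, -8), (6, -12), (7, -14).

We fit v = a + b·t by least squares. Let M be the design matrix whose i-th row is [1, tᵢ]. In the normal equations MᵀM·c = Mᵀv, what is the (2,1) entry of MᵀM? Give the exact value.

Row 2 ↔ basis t, column 1 ↔ basis 1, so (MᵀM)_{2,1} = Σᵢ t = (-3)·(1) + (-1)·(1) + (1)·(1) + (4)·(1) + (5)·(1) + (6)·(1) + (7)·(1) = 19.

19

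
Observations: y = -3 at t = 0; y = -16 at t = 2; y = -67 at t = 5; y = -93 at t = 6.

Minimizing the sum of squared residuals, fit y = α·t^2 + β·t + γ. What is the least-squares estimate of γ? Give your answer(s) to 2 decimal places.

XᵀX·[α, β, γ]ᵀ = Xᵀy reads: 1937·α + 349·β + 65·γ = -5087;  349·α + 65·β + 13·γ = -925;  65·α + 13·β + 4·γ = -179.
Inverting the 3×3 Gram matrix, [α, β, γ]ᵀ = [-505/236, -503/236, -180/59]ᵀ.

γ = -3.05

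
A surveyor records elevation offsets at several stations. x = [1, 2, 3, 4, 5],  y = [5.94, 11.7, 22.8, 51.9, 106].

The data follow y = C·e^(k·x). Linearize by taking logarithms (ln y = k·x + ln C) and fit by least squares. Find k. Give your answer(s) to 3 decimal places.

k = 0.725

Taking logs, ln y = k·x + ln C, so regress ln y on x.
Σx = 15.0000, Σ(x)² = 55.0000, Σln y = 15.9808, Σx·ln y = 55.1956.
Equations: 55.0000·k + 15.0000·ln C = 55.1956;  15.0000·k + 5·ln C = 15.9808.
Slope k = (n·Σx·ln y − Σx·Σln y)/(n·Σ(x)² − (Σx)²) = (5·55.1956 − 15.0000·15.9808)/50.0000 = 0.72532; ln C = (Σln y − k·Σx)/n = 1.02021.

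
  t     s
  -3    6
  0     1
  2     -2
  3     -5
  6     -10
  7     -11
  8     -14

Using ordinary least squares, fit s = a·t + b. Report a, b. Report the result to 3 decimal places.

Normal-equation sums: Σt·t = 171, Σt = 23, Σ1 = 7.
For Aᵀs: Σt·s = -286, Σs = -35.
Normal equations: [[171, 23]; [23, 7]]·[a, b]ᵀ = [-286, -35]ᵀ.
Eliminating b: 7·(row 1) − 23·(row 2) gives 668·a = 7·(-286) − 23·(-35) = -1197, so a = -1197/668.
Then b = ((-35) − 23·(-1197/668))/7 = 593/668.

a = -1.792, b = 0.888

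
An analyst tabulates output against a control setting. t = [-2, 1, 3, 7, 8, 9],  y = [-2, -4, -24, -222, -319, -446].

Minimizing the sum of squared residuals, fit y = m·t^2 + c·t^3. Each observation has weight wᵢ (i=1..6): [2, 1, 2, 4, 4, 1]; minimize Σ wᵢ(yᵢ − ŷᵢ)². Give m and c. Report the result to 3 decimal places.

m = -1.193, c = -0.476

Forming AᵀWA = [[32744, 257772]; [257772, 2052200]] and AᵀWy = [-161754, -1284298]ᵀ gives AᵀWA·[m, c]ᵀ = AᵀWy.
Eliminating c: 2052200·(row 1) − 257772·(row 2) gives 750832816·m = 2052200·(-161754) − 257772·(-1284298) = -895494744, so m = -111936843/93854102.
Then c = ((-1284298) − 257772·(-111936843/93854102))/2052200 = -44675203/93854102.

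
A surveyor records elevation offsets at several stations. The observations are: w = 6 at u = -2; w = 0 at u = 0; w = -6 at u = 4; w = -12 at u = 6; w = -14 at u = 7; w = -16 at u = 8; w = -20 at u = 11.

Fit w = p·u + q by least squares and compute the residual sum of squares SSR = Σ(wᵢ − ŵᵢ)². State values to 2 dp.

The normal equations are: 290·p + 34·q = -554;  34·p + 7·q = -62.
Eliminating q: 7·(row 1) − 34·(row 2) gives 874·p = 7·(-554) − 34·(-62) = -1770, so p = -885/437.
Then q = ((-62) − 34·(-885/437))/7 = 428/437.
Residuals: 424/437, -428/437, 490/437, -362/437, -351/437, -340/437, 567/437; SSR = 2962/437.

SSR = 6.78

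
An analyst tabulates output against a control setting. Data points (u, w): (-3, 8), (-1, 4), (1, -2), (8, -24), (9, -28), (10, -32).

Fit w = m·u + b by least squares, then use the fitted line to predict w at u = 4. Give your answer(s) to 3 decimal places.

ŵ = -12.333

Setting ∂/∂m … = 0 gives: 256·m + 24·b = -794;  24·m + 6·b = -74.
Eliminating b: 6·(row 1) − 24·(row 2) gives 960·m = 6·(-794) − 24·(-74) = -2988, so m = -249/80.
Then b = ((-74) − 24·(-249/80))/6 = 7/60.
At u = 4: ŵ = (-249/80)·(4) + (7/60)·(1) = -37/3.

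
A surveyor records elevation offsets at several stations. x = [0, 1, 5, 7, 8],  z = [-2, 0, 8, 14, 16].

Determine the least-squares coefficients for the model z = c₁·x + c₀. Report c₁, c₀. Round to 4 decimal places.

Setting ∂/∂c₁ … = 0 gives: 139·c₁ + 21·c₀ = 266;  21·c₁ + 5·c₀ = 36.
(Σx·x = 139, Σx = 21, Σ1 = 5, Σx·z = 266, Σz = 36.)
Δ = 139·5 − 21² = 254.
c₁ = (266·5 − 21·36)/254 = 287/127; c₀ = (139·36 − 21·266)/254 = -291/127.

c₁ = 2.2598, c₀ = -2.2913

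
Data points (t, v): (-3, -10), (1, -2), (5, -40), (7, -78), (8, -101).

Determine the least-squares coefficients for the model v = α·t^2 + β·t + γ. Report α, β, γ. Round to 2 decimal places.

Compute the Gram sums: Σt^2·t^2 = 7204, Σt^2·t = 954, Σt^2 = 148, Σt·t = 148, Σt = 18, Σ1 = 5.
For Mᵀv: Σt^2·v = -11378, Σt·v = -1526, Σv = -231.
MᵀM·[α, β, γ]ᵀ = Mᵀv becomes [[7204, 954, 148]; [954, 148, 18]; [148, 18, 5]]·[α, β, γ]ᵀ = [-11378, -1526, -231]ᵀ.
Inverting the 3×3 Gram matrix, [α, β, γ]ᵀ = [-8200/5527, -60017/71851, 51905/71851]ᵀ.

α = -1.48, β = -0.84, γ = 0.72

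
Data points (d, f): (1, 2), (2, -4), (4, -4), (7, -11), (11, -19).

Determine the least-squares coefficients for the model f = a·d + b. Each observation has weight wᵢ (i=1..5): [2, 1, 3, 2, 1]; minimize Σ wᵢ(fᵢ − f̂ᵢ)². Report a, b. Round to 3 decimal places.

Forming XᵀWX = [[273, 41]; [41, 9]] and XᵀWf = [-415, -53]ᵀ gives XᵀWX·[a, b]ᵀ = XᵀWf.
det = 273·9 − 41² = 776.
a = ((-415)·9 − 41·(-53))/776 = -781/388; b = (273·(-53) − 41·(-415))/776 = 1273/388.

a = -2.013, b = 3.281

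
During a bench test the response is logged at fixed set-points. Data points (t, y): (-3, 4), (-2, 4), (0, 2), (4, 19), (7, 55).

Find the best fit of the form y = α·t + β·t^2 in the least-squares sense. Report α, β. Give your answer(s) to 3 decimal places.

Normal-equation sums: Σt·t = 78, Σt·t^2 = 372, Σt^2·t^2 = 2754.
Right-hand side: Σt·y = 441, Σt^2·y = 3051.
Normal equations: [[78, 372]; [372, 2754]]·[α, β]ᵀ = [441, 3051]ᵀ.
det = 78·2754 − 372² = 76428.
α = (441·2754 − 372·3051)/76428 = 4419/4246; β = (78·3051 − 372·441)/76428 = 4107/4246.

α = 1.041, β = 0.967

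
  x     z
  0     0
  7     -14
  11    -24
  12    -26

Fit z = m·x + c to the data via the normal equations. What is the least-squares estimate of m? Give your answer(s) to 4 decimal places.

Entries of AᵀA: Σx·x = 314, Σx = 30, Σ1 = 4.
For Aᵀz: Σx·z = -674, Σz = -64.
det = 314·4 − 30² = 356.
m = ((-674)·4 − 30·(-64))/356 = -194/89; c = (314·(-64) − 30·(-674))/356 = 31/89.

m = -2.1798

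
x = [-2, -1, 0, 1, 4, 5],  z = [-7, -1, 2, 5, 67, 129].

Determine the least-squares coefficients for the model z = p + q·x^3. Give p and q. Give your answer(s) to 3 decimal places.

p = 1.774, q = 1.019

The normal equations are: 6·p + 181·q = 195;  181·p + 19787·q = 20475.
(Σ1 = 6, Σx^3 = 181, Σx^3·x^3 = 19787, Σz = 195, Σx^3·z = 20475.)
det = 6·19787 − 181² = 85961.
p = (195·19787 − 181·20475)/85961 = 152490/85961; q = (6·20475 − 181·195)/85961 = 87555/85961.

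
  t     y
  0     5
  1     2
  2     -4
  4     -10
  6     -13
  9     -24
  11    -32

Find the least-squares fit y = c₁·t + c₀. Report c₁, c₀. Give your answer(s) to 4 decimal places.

The normal system XᵀX·[c₁, c₀]ᵀ = Xᵀy is [[259, 33]; [33, 7]]·[c₁, c₀]ᵀ = [-692, -76]ᵀ.
Eliminating c₀: 7·(row 1) − 33·(row 2) gives 724·c₁ = 7·(-692) − 33·(-76) = -2336, so c₁ = -584/181.
Then c₀ = ((-76) − 33·(-584/181))/7 = 788/181.

c₁ = -3.2265, c₀ = 4.3536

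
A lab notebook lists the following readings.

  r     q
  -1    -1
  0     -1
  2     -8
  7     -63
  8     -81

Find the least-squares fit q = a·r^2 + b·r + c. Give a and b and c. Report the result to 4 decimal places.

The normal equations are: 6514·a + 862·b + 118·c = -8304;  862·a + 118·b + 16·c = -1104;  118·a + 16·b + 5·c = -154.
Row-reducing yields a = -3305/3014, b = -3611/3014, c = -149/137.

a = -1.0965, b = -1.1981, c = -1.0876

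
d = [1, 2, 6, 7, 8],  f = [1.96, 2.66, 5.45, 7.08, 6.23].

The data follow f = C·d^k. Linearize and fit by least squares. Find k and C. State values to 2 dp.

k = 0.61, C = 1.87

With ln fᵢ as the transformed response and ln dᵢ as the regressor:
AᵀA = [[11.8015, 6.5103]; [6.5103, 5]], rhs = [11.3290, 7.1335]ᵀ  (here Σln d = 6.5103, Σ(ln d)² = 11.8015, Σln f = 7.1335, Σln d·ln f = 11.3290).
Slope k = (n·Σln d·ln f − Σln d·Σln f)/(n·Σ(ln d)² − (Σln d)²) = (5·11.3290 − 6.5103·7.1335)/16.6240 = 0.61381; ln C = (Σln f − k·Σln d)/n = 0.62750, so C = exp(0.62750) = 1.87292.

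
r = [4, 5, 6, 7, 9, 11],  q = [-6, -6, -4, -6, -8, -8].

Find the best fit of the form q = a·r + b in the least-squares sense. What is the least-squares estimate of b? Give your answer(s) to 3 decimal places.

With design matrix X, XᵀX = [[328, 42]; [42, 6]] and Xᵀq = [-280, -38]ᵀ.
Determinant 328·6 − 42² = 204.
a = ((-280)·6 − 42·(-38))/204 = -7/17; b = (328·(-38) − 42·(-280))/204 = -176/51.

b = -3.451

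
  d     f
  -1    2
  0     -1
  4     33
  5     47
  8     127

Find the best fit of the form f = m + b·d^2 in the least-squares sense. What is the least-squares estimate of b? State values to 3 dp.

Compute the Gram sums: Σ1 = 5, Σd^2 = 106, Σd^2·d^2 = 4978.
Right-hand side: Σf = 208, Σd^2·f = 9833.
Determinant 5·4978 − 106² = 13654.
m = (208·4978 − 106·9833)/13654 = -3437/6827; b = (5·9833 − 106·208)/13654 = 27117/13654.

b = 1.986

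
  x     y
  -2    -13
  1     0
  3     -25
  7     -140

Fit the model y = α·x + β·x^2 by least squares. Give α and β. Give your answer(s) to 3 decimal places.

α = 0.750, β = -2.965

Compute the Gram sums: Σx·x = 63, Σx·x^2 = 363, Σx^2·x^2 = 2499.
For Mᵀy: Σx·y = -1029, Σx^2·y = -7137.
So MᵀM·[α, β]ᵀ = Mᵀy: [[63, 363]; [363, 2499]]·[α, β]ᵀ = [-1029, -7137]ᵀ.
det = 63·2499 − 363² = 25668.
α = ((-1029)·2499 − 363·(-7137))/25668 = 535/713; β = (63·(-7137) − 363·(-1029))/25668 = -2114/713.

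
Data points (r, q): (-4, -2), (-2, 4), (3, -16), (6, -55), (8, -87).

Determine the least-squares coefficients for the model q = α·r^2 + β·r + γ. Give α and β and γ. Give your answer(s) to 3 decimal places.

The normal equations are: 5745·α + 683·β + 129·γ = -7708;  683·α + 129·β + 11·γ = -1074;  129·α + 11·β + 5·γ = -156.
Inverting the 3×3 Gram matrix, [α, β, γ]ᵀ = [-11783/11740, -36983/11740, 4769/2935]ᵀ.

α = -1.004, β = -3.150, γ = 1.625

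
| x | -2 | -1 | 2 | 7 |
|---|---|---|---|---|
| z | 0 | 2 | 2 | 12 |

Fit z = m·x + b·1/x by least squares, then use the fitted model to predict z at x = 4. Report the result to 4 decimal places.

Setting ∂/∂m … = 0 gives: 58·m + 4·b = 86;  4·m + (149/98)·b = 5/7.
(Σx·x = 58, Σx·1/x = 4, Σ1/x·1/x = 149/98, Σx·z = 86, Σ1/x·z = 5/7.)
Determinant 58·(149/98) − 4² = 3537/49.
m = (86·(149/98) − 4·(5/7))/(3537/49) = 2089/1179; b = (58·(5/7) − 4·86)/(3537/49) = -4942/1179.
At x = 4: ẑ = (2089/1179)·(4) + (-4942/1179)·(1/4) = 4747/786.

ẑ = 6.0394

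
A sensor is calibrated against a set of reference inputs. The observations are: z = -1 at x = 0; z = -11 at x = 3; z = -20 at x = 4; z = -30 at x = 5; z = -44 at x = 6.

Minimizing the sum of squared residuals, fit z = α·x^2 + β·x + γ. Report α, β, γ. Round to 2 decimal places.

Entries of AᵀA: Σx^2·x^2 = 2258, Σx^2·x = 432, Σx^2 = 86, Σx·x = 86, Σx = 18, Σ1 = 5.
Right-hand side: Σx^2·z = -2753, Σx·z = -527, Σz = -106.
Normal equations: [[2258, 432, 86]; [432, 86, 18]; [86, 18, 5]]·[α, β, γ]ᵀ = [-2753, -527, -106]ᵀ.
Solving the 3×3 system (Gaussian elimination) gives α = -4787/3822, β = 475/1274, γ = -1910/1911.

α = -1.25, β = 0.37, γ = -1.00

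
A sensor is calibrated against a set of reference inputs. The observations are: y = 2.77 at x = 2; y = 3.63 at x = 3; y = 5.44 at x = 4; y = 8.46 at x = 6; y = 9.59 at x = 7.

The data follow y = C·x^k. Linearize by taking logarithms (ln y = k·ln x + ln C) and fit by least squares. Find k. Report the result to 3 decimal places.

k = 1.038

Linearized form: ln y = k·ln x + ln C. From the 5 transformed points,
Σln x = 6.9157, Σ(ln x)² = 10.6062, Σln y = 8.3979, Σln x·ln y = 12.6958.
Equations: 10.6062·k + 6.9157·ln C = 12.6958;  6.9157·k + 5·ln C = 8.3979.
Solving (det = 5.2037): k = 1.03801, ln C = 0.24387.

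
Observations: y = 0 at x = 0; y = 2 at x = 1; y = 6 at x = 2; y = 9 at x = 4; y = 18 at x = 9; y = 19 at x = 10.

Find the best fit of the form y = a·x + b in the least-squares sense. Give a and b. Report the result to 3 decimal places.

a = 1.881, b = 0.851

From the data, Σx·x = 202, Σx = 26, Σ1 = 6.
And Σx·y = 402, Σy = 54.
Normal equations: [[202, 26]; [26, 6]]·[a, b]ᵀ = [402, 54]ᵀ.
Δ = 202·6 − 26² = 536.
a = (402·6 − 26·54)/536 = 126/67; b = (202·54 − 26·402)/536 = 57/67.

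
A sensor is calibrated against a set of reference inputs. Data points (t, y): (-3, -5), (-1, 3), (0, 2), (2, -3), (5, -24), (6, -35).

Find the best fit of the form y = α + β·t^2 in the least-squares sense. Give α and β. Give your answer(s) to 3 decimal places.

α = 2.831, β = -1.053

Sums needed: Σ1 = 6, Σt^2 = 75, Σt^2·t^2 = 2019.
For Aᵀy: Σy = -62, Σt^2·y = -1914.
So AᵀA·[α, β]ᵀ = Aᵀy: [[6, 75]; [75, 2019]]·[α, β]ᵀ = [-62, -1914]ᵀ.
det = 6·2019 − 75² = 6489.
α = ((-62)·2019 − 75·(-1914))/6489 = 6124/2163; β = (6·(-1914) − 75·(-62))/6489 = -2278/2163.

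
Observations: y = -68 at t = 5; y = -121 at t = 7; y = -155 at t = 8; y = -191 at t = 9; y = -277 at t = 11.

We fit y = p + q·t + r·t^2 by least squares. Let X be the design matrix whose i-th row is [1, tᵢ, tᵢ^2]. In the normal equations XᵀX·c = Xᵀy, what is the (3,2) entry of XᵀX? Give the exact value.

3040

Row 3 ↔ basis t^2, column 2 ↔ basis t, so (XᵀX)_{3,2} = Σᵢ (t^2)·(t) = (25)·(5) + (49)·(7) + (64)·(8) + (81)·(9) + (121)·(11) = 3040.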